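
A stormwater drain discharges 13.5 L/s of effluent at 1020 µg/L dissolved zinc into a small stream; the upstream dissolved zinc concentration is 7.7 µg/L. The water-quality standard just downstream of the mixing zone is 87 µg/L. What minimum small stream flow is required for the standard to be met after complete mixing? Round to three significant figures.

159 L/s

Set C_mix = 87: (Q·7.700 + 13.50·1020) / (Q + 13.50) = 87
→ Q = 13.50·(1020 − 87)/(87 − 7.700) = 158.8 L/s.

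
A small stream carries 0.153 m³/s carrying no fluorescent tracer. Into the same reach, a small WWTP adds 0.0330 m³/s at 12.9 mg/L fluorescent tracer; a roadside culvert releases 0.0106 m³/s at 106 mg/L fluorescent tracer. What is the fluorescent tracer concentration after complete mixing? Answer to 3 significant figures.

7.88 mg/L

Flow-weighted average: C = (0.1530·0 + 0.03300·12.90 + 0.01060·106.0) / 0.1966 = 1.549/0.1966 = 7.880 mg/L.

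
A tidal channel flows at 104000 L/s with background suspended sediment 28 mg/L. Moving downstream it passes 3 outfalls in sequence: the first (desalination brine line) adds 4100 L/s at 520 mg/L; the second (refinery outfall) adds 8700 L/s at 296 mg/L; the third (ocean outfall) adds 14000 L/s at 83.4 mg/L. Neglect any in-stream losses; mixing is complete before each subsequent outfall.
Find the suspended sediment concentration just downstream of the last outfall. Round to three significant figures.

After outfall 1: Q = 104000 + 4100 = 108100 L/s; C = (104000·28.00 + 4100·520.0)/108100 = 46.66 mg/L.
After outfall 2: Q = 108100 + 8700 = 116800 L/s; C = (108100·46.66 + 8700·296.0)/116800 = 65.23 mg/L.
After outfall 3: Q = 116800 + 14000 = 130800 L/s; C = (116800·65.23 + 14000·83.40)/130800 = 67.18 mg/L.

67.2 mg/L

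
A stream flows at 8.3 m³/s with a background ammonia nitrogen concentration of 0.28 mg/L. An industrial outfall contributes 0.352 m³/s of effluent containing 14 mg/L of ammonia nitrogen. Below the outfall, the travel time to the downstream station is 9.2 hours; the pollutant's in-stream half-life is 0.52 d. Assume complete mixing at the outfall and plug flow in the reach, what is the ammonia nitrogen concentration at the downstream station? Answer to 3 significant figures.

0.503 mg/L

Mixed concentration C = ΣQC/ΣQ = (8.300·0.2800 + 0.3520·14.00) / 8.652 = 7.252/8.652 = 0.8382 mg/L.
Half-life 0.52 d → k = ln 2 / 0.52 = 1.333 d⁻¹.
Decay over the reach: 0.8382·exp(−kt) = 0.8382·0.5999 = 0.5028 mg/L.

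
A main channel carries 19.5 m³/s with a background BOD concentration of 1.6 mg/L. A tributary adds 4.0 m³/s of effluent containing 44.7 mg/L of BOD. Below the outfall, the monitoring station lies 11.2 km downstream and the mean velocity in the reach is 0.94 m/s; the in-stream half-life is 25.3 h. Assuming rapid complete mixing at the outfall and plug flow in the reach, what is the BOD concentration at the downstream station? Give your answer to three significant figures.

8.16 mg/L

Conservation of mass: C = (19.50·1.600 + 4.000·44.70) / 23.50 = 210.0/23.50 = 8.936 mg/L.
Travel time t = 11.2·1000 / 0.94 = 11910 s = 3.310 h.
Half-life 25.3 h → k = ln 2 / 25.3 = 0.02740 h⁻¹ = 0.6575 d⁻¹.
Decay over the reach: 8.936·exp(−kt) = 8.936·0.9133 = 8.162 mg/L.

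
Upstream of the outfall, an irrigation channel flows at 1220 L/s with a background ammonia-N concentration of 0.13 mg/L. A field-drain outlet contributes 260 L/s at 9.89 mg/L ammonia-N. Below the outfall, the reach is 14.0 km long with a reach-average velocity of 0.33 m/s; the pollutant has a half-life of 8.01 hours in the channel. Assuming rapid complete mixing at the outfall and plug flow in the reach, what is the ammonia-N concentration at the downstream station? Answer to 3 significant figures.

0.665 mg/L

Mixed concentration C = ΣQC/ΣQ = (1220·0.1300 + 260.0·9.890) / 1480 = 2730/1480 = 1.845 mg/L.
Travel time t = 14.0·1000 / 0.33 = 42420 s = 11.78 h.
Half-life 8.01 h → k = ln 2 / 8.01 = 0.08654 h⁻¹ = 2.077 d⁻¹.
Decay over the reach: 1.845·exp(−kt) = 1.845·0.3607 = 0.6653 mg/L.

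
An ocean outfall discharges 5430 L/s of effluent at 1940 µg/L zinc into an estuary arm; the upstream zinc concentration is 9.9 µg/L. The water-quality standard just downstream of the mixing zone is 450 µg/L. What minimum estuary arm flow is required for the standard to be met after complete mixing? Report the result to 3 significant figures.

Set C_mix = 450: (Q·9.900 + 5430·1940) / (Q + 5430) = 450
→ Q = 5430·(1940 − 450)/(450 − 9.900) = 18380 L/s.

18400 L/s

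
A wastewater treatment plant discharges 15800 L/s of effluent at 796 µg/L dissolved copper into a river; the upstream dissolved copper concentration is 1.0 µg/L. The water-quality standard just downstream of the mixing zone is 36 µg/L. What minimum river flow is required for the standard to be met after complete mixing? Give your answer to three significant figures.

343000 L/s

Set C_mix = 36: (Q·1.000 + 15800·796.0) / (Q + 15800) = 36
→ Q = 15800·(796.0 − 36)/(36 − 1.000) = 343100 L/s.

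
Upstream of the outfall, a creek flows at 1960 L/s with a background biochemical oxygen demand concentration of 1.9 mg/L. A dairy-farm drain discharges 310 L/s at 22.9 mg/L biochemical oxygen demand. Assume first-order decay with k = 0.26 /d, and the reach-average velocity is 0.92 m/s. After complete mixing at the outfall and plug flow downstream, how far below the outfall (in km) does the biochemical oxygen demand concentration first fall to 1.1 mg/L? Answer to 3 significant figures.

448 km

Conservation of mass: C = (1960·1.900 + 310.0·22.90) / 2270 = 10820/2270 = 4.768 mg/L.
Set 4.768·exp(−k·t) = 1.1 → t = ln(4.768/1.1)/k = 487400 s = 135.4 h.
Distance = v·t = 0.92·487400 = 448400 m = 448.4 km.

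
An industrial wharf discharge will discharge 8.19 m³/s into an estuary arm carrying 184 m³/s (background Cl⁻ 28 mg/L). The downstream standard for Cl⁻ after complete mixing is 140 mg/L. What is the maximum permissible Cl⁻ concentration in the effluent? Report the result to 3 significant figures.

2660 mg/L

At the limit, (Qr·Cr + Qe·Cₑ)/(Qr + Qe) = 140:
Cₑ = (192.2·140 − 184.0·28.00) / 8.190 = 2656 mg/L.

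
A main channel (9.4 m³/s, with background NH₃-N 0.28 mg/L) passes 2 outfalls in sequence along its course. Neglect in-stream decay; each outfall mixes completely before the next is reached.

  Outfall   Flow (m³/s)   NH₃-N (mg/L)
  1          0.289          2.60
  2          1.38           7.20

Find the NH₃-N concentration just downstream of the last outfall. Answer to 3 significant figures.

1.20 mg/L

Outfall 1: combined Q = 9.689 m³/s; C = (9.400·0.2800 + 0.2890·2.600)/9.689 = 0.3492 mg/L.
Outfall 2: combined Q = 11.07 m³/s; C = (9.689·0.3492 + 1.380·7.200)/11.07 = 1.203 mg/L.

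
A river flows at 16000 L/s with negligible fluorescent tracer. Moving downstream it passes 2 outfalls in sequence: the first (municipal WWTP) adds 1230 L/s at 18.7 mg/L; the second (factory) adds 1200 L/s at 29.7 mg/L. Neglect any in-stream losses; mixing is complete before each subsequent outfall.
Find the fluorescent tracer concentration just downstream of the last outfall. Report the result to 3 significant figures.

3.18 mg/L

Outfall 1: combined Q = 17230 L/s; C = (16000·0 + 1230·18.70)/17230 = 1.335 mg/L.
Outfall 2: combined Q = 18430 L/s; C = (17230·1.335 + 1200·29.70)/18430 = 3.182 mg/L.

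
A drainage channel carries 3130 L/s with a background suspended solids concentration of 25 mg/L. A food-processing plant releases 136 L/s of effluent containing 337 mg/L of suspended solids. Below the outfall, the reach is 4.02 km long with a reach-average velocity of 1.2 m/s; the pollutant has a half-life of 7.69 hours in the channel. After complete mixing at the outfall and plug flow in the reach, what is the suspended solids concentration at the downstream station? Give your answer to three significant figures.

34.9 mg/L

After mixing, C = (3130·25.00 + 136.0·337.0) / 3266 = 124100/3266 = 37.99 mg/L.
Travel time t = 4.02·1000 / 1.2 = 3350 s = 0.9306 h.
Half-life 7.69 h → k = ln 2 / 7.69 = 0.09014 h⁻¹ = 2.163 d⁻¹.
Applying C = C₀e^(−kt): 37.99 × 0.9195 = 34.94 mg/L.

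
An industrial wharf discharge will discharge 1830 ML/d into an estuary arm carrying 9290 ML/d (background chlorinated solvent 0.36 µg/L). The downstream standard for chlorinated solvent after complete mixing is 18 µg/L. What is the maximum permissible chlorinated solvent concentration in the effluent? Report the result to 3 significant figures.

108 µg/L

At the limit, (Qr·Cr + Qe·Cₑ)/(Qr + Qe) = 18:
Cₑ = (11120·18 − 9290·0.3600) / 1830 = 107.5 µg/L.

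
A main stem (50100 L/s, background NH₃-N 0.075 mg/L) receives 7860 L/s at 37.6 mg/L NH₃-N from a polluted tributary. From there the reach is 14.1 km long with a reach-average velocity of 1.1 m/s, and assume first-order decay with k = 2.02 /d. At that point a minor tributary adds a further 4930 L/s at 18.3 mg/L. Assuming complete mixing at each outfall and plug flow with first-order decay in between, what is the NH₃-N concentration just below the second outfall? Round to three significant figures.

4.96 mg/L

Flow-weighted average: C = (50100·0.07500 + 7860·37.60) / 57960 = 299300/57960 = 5.164 mg/L; combined flow 57960 L/s.
Travel time t = 14.1·1000 / 1.1 = 12820 s = 3.561 h.
After decay, C = 5.164 × e^(−kt) = 5.164 × 0.7411 = 3.827 mg/L.
At the second outfall, C = (57960·3.827 + 4930·18.30) / (57960 + 4930) = 4.961 mg/L.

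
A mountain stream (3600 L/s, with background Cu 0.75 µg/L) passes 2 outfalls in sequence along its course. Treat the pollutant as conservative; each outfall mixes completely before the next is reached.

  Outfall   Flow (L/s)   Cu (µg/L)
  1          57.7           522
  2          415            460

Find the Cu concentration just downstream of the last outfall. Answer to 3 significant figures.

Outfall 1: combined Q = 3658 L/s; C = (3600·0.7500 + 57.70·522.0)/3658 = 8.973 µg/L.
Outfall 2: combined Q = 4073 L/s; C = (3658·8.973 + 415.0·460.0)/4073 = 54.93 µg/L.

54.9 µg/L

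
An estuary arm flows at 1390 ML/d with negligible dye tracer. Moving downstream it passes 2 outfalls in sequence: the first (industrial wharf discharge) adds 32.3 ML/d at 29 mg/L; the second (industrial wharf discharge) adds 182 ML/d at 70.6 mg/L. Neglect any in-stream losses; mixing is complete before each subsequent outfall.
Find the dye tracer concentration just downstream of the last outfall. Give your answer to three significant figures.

8.59 mg/L

Outfall 1: combined Q = 1422 ML/d; C = (1390·0 + 32.30·29.00)/1422 = 0.6586 mg/L.
Outfall 2: combined Q = 1604 ML/d; C = (1422·0.6586 + 182.0·70.60)/1604 = 8.593 mg/L.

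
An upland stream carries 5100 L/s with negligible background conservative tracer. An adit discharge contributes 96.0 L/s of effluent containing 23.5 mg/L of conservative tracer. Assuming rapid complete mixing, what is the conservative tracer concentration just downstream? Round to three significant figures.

Flow-weighted average: C = (5100·0 + 96.00·23.50) / 5196 = 2256/5196 = 0.4342 mg/L.

0.434 mg/L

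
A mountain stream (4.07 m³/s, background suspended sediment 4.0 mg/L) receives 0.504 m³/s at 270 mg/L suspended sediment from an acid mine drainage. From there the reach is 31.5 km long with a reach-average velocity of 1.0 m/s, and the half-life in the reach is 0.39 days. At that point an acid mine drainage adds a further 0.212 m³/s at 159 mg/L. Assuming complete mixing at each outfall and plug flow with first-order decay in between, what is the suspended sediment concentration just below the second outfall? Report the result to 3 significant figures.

23.7 mg/L

Conservation of mass: C = (4.070·4.000 + 0.5040·270.0) / 4.574 = 152.4/4.574 = 33.31 mg/L; combined flow 4.574 m³/s.
Travel time t = 31.5·1000 / 1.0 = 31500 s = 8.750 h.
Half-life 0.39 d → k = ln 2 / 0.39 = 1.777 d⁻¹.
Applying C = C₀e^(−kt): 33.31 × 0.5231 = 17.42 mg/L.
Second outfall: C = (4.574·17.42 + 0.2120·159.0)/4.786 = 23.70 mg/L.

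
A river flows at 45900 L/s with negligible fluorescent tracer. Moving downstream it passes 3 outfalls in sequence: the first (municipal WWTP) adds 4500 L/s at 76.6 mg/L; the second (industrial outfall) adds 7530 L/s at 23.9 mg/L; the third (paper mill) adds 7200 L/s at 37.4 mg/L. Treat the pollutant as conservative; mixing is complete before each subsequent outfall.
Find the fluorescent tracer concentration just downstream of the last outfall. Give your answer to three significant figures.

Below outfall 1: Q → 50400 L/s, C = (45900·0 + 4500·76.60)/50400 = 6.839 mg/L.
Below outfall 2: Q → 57930 L/s, C = (50400·6.839 + 7530·23.90)/57930 = 9.057 mg/L.
Below outfall 3: Q → 65130 L/s, C = (57930·9.057 + 7200·37.40)/65130 = 12.19 mg/L.

12.2 mg/L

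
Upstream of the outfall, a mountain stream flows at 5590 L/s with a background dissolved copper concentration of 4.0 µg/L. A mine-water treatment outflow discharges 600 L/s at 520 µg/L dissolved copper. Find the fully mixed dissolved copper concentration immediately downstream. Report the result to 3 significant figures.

Conservation of mass: C = (5590·4.000 + 600.0·520.0) / 6190 = 334400/6190 = 54.02 µg/L.

54.0 µg/L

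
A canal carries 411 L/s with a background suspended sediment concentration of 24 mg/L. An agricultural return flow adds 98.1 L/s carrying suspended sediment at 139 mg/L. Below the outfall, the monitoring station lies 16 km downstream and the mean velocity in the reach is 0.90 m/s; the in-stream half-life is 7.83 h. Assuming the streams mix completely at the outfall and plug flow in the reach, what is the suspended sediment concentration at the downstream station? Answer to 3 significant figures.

Mixed concentration C = ΣQC/ΣQ = (411.0·24.00 + 98.10·139.0) / 509.1 = 23500/509.1 = 46.16 mg/L.
Travel time t = 16·1000 / 0.90 = 17780 s = 4.938 h.
Half-life 7.83 h → k = ln 2 / 7.83 = 0.08852 h⁻¹ = 2.125 d⁻¹.
After decay, C = 46.16 × e^(−kt) = 46.16 × 0.6459 = 29.81 mg/L.

29.8 mg/L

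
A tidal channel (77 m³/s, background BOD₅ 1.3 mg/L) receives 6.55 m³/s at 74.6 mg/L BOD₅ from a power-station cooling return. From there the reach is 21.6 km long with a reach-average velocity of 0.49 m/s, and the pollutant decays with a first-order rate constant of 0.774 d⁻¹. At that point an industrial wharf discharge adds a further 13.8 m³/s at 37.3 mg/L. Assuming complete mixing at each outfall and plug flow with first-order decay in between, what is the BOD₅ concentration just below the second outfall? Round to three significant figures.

9.36 mg/L

Mass balance: C = (77.00·1.300 + 6.550·74.60) / 83.55 = 588.7/83.55 = 7.046 mg/L; combined flow 83.55 m³/s.
Travel time t = 21.6·1000 / 0.49 = 44080 s = 12.24 h.
Applying C = C₀e^(−kt): 7.046 × 0.6737 = 4.748 mg/L.
Second outfall: C = (83.55·4.748 + 13.80·37.30)/97.35 = 9.362 mg/L.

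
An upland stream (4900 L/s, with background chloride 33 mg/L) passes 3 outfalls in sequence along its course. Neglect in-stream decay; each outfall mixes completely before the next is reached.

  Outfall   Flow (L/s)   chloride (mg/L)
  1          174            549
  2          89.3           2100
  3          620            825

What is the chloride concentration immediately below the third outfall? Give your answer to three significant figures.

Outfall 1: combined Q = 5074 L/s; C = (4900·33.00 + 174.0·549.0)/5074 = 50.69 mg/L.
Outfall 2: combined Q = 5163 L/s; C = (5074·50.69 + 89.30·2100)/5163 = 86.14 mg/L.
Outfall 3: combined Q = 5783 L/s; C = (5163·86.14 + 620.0·825.0)/5783 = 165.3 mg/L.

165 mg/L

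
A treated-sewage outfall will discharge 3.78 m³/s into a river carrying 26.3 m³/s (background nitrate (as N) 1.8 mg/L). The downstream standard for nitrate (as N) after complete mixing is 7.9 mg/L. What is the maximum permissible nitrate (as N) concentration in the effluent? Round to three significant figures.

At the limit, (Qr·Cr + Qe·Cₑ)/(Qr + Qe) = 7.9:
Cₑ = (30.08·7.9 − 26.30·1.800) / 3.780 = 50.34 mg/L.

50.3 mg/L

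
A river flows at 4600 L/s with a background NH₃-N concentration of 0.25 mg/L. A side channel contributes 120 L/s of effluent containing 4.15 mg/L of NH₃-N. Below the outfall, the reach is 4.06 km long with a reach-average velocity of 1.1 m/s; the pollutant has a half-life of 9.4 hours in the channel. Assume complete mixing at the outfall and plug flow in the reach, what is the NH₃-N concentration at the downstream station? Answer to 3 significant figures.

0.324 mg/L

Conservation of mass: C = (4600·0.2500 + 120.0·4.150) / 4720 = 1648/4720 = 0.3492 mg/L.
Travel time t = 4.06·1000 / 1.1 = 3691 s = 1.025 h.
Half-life 9.4 h → k = ln 2 / 9.4 = 0.07374 h⁻¹ = 1.770 d⁻¹.
After decay, C = 0.3492 × e^(−kt) = 0.3492 × 0.9272 = 0.3237 mg/L.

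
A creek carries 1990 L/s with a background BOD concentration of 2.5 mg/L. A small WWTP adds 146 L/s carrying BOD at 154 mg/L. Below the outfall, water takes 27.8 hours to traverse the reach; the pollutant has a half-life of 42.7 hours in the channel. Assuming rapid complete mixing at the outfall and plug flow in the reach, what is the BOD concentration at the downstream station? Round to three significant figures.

8.19 mg/L

Flow-weighted average: C = (1990·2.500 + 146.0·154.0) / 2136 = 27460/2136 = 12.86 mg/L.
Half-life 42.7 h → k = ln 2 / 42.7 = 0.01623 h⁻¹ = 0.3896 d⁻¹.
After decay, C = 12.86 × e^(−kt) = 12.86 × 0.6368 = 8.186 mg/L.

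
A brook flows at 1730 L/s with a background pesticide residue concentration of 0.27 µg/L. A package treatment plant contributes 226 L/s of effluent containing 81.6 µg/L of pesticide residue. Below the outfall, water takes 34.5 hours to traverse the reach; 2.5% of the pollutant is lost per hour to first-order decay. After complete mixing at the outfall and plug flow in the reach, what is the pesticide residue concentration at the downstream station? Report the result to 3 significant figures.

4.04 µg/L

Mass balance: C = (1730·0.2700 + 226.0·81.60) / 1956 = 18910/1956 = 9.667 µg/L.
2.5%/h lost → k = −ln(1 − 0.025) = 0.02532 h⁻¹.
Decay over the reach: 9.667·exp(−kt) = 9.667·0.4175 = 4.036 µg/L.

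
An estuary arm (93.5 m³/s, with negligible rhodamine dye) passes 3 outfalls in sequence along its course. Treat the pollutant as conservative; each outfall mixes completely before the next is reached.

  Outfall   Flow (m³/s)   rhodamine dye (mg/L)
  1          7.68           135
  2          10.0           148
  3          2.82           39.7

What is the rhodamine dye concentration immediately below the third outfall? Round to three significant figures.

23.1 mg/L

After outfall 1: Q = 93.50 + 7.680 = 101.2 m³/s; C = (93.50·0 + 7.680·135.0)/101.2 = 10.25 mg/L.
After outfall 2: Q = 101.2 + 10.00 = 111.2 m³/s; C = (101.2·10.25 + 10.00·148.0)/111.2 = 22.64 mg/L.
After outfall 3: Q = 111.2 + 2.820 = 114.0 m³/s; C = (111.2·22.64 + 2.820·39.70)/114.0 = 23.06 mg/L.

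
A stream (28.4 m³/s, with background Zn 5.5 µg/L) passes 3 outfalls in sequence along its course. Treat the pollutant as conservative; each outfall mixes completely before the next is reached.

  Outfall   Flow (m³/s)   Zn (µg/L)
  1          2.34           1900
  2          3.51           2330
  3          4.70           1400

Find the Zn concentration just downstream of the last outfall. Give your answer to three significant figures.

After outfall 1: Q = 28.40 + 2.340 = 30.74 m³/s; C = (28.40·5.500 + 2.340·1900)/30.74 = 149.7 µg/L.
After outfall 2: Q = 30.74 + 3.510 = 34.25 m³/s; C = (30.74·149.7 + 3.510·2330)/34.25 = 373.2 µg/L.
After outfall 3: Q = 34.25 + 4.700 = 38.95 m³/s; C = (34.25·373.2 + 4.700·1400)/38.95 = 497.1 µg/L.

497 µg/L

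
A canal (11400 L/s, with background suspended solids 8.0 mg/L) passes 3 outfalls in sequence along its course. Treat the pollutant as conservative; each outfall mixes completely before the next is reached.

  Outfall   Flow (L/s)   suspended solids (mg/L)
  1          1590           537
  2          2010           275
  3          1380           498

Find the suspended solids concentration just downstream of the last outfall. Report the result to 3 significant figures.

133 mg/L

Below outfall 1: Q → 12990 L/s, C = (11400·8.000 + 1590·537.0)/12990 = 72.75 mg/L.
Below outfall 2: Q → 15000 L/s, C = (12990·72.75 + 2010·275.0)/15000 = 99.85 mg/L.
Below outfall 3: Q → 16380 L/s, C = (15000·99.85 + 1380·498.0)/16380 = 133.4 mg/L.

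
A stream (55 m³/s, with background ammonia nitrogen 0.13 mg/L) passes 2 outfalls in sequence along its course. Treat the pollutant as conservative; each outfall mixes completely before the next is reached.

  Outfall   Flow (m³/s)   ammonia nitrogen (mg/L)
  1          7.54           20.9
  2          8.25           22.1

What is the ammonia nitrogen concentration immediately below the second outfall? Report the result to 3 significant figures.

Outfall 1: combined Q = 62.54 m³/s; C = (55.00·0.1300 + 7.540·20.90)/62.54 = 2.634 mg/L.
Outfall 2: combined Q = 70.79 m³/s; C = (62.54·2.634 + 8.250·22.10)/70.79 = 4.903 mg/L.

4.90 mg/L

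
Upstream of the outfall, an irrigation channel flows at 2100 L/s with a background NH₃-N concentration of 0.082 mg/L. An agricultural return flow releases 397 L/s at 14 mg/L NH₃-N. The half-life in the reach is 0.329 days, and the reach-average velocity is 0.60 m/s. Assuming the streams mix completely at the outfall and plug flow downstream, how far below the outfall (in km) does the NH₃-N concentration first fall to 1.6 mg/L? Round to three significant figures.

Mass balance: C = (2100·0.08200 + 397.0·14.00) / 2497 = 5730/2497 = 2.295 mg/L.
Half-life 0.329 d → k = ln 2 / 0.329 = 2.107 d⁻¹.
Set 2.295·exp(−k·t) = 1.6 → t = ln(2.295/1.6)/k = 14790 s = 4.108 h.
Distance = v·t = 0.60·14790 = 8874 m = 8.874 km.

8.87 km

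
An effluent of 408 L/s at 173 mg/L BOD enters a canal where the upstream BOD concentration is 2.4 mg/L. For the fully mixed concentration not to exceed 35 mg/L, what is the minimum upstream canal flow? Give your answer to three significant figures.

Set C_mix = 35: (Q·2.400 + 408.0·173.0) / (Q + 408.0) = 35
→ Q = 408.0·(173.0 − 35)/(35 − 2.400) = 1727 L/s.

1730 L/s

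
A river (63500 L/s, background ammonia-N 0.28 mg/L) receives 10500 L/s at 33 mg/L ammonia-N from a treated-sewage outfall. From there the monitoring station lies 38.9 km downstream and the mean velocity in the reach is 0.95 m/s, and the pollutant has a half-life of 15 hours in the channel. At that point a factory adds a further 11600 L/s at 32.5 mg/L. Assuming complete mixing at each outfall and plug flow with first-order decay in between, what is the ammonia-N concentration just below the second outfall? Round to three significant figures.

Mixed concentration C = ΣQC/ΣQ = (63500·0.2800 + 10500·33.00) / 74000 = 364300/74000 = 4.923 mg/L; combined flow 74000 L/s.
Travel time t = 38.9·1000 / 0.95 = 40950 s = 11.37 h.
Half-life 15 h → k = ln 2 / 15 = 0.04621 h⁻¹ = 1.109 d⁻¹.
First-order decay: C = 4.923·exp(−k·t) = 4.923·0.5912 = 2.910 mg/L.
At the second outfall, C = (74000·2.910 + 11600·32.50) / (74000 + 11600) = 6.920 mg/L.

6.92 mg/L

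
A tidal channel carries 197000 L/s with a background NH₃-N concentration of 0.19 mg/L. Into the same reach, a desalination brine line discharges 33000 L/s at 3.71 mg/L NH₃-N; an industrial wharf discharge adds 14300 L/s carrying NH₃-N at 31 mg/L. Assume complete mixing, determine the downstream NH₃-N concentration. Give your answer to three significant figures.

2.47 mg/L

Mixed concentration C = ΣQC/ΣQ = (197000·0.1900 + 33000·3.710 + 14300·31.00) / 244300 = 603200/244300 = 2.469 mg/L.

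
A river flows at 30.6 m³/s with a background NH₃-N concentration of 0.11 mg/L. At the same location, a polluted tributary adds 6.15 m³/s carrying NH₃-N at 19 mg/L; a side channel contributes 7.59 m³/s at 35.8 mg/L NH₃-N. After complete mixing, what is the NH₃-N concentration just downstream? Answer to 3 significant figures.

After mixing, C = (30.60·0.1100 + 6.150·19.00 + 7.590·35.80) / 44.34 = 391.9/44.34 = 8.839 mg/L.

8.84 mg/L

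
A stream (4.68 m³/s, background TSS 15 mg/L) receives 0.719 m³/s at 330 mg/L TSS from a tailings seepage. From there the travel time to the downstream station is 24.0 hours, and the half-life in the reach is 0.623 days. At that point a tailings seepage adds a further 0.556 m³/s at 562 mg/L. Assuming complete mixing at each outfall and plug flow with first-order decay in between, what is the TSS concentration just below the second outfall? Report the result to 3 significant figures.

69.4 mg/L

After mixing, C = (4.680·15.00 + 0.7190·330.0) / 5.399 = 307.5/5.399 = 56.95 mg/L; combined flow 5.399 m³/s.
Half-life 0.623 d → k = ln 2 / 0.623 = 1.113 d⁻¹.
Applying C = C₀e^(−kt): 56.95 × 0.3287 = 18.72 mg/L.
Second outfall: C = (5.399·18.72 + 0.5560·562.0)/5.955 = 69.44 mg/L.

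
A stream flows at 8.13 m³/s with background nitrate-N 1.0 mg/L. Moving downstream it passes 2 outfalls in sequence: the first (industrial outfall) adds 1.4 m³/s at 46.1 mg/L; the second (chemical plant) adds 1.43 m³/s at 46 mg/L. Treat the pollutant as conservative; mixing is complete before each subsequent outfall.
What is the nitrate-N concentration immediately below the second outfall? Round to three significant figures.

12.6 mg/L

Outfall 1: combined Q = 9.530 m³/s; C = (8.130·1.000 + 1.400·46.10)/9.530 = 7.625 mg/L.
Outfall 2: combined Q = 10.96 m³/s; C = (9.530·7.625 + 1.430·46.00)/10.96 = 12.63 mg/L.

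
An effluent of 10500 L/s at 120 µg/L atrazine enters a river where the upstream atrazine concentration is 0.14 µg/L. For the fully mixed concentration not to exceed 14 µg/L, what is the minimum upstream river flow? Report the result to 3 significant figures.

Set C_mix = 14: (Q·0.1400 + 10500·120.0) / (Q + 10500) = 14
→ Q = 10500·(120.0 − 14)/(14 − 0.1400) = 80300 L/s.

80300 L/s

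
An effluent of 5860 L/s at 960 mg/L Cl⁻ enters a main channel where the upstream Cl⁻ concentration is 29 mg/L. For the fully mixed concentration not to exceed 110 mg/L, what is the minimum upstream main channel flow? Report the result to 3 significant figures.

61500 L/s

Set C_mix = 110: (Q·29.00 + 5860·960.0) / (Q + 5860) = 110
→ Q = 5860·(960.0 − 110)/(110 − 29.00) = 61490 L/s.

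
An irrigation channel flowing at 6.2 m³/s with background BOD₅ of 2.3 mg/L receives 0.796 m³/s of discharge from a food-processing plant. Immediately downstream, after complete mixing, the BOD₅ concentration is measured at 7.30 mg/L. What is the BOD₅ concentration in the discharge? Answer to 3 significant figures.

46.2 mg/L

Mass balance: 6.200·2.300 + 0.7960·Cₑ = 6.996·7.300
→ Cₑ = (6.996·7.300 − 6.200·2.300) / 0.7960 = 46.24 mg/L.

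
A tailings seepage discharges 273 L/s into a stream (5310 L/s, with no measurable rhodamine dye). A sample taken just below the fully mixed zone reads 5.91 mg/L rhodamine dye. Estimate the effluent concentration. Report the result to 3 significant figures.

121 mg/L

Mass balance: 5310·0 + 273.0·Cₑ = 5583·5.910
→ Cₑ = (5583·5.910 − 5310·0) / 273.0 = 120.9 mg/L.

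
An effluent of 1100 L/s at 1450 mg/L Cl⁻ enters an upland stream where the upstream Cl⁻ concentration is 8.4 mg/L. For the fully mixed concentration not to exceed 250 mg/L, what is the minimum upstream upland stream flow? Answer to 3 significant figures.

Set C_mix = 250: (Q·8.400 + 1100·1450) / (Q + 1100) = 250
→ Q = 1100·(1450 − 250)/(250 − 8.400) = 5464 L/s.

5460 L/s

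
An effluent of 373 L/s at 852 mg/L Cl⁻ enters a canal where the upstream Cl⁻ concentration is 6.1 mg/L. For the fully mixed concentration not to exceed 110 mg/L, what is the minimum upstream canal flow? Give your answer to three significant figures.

2660 L/s

Set C_mix = 110: (Q·6.100 + 373.0·852.0) / (Q + 373.0) = 110
→ Q = 373.0·(852.0 − 110)/(110 − 6.100) = 2664 L/s.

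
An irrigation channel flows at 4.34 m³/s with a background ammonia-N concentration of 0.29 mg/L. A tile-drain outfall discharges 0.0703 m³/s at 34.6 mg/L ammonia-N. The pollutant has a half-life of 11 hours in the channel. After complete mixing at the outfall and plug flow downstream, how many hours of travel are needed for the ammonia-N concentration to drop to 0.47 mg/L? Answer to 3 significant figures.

9.16 h

Mass balance: C = (4.340·0.2900 + 0.07030·34.60) / 4.410 = 3.691/4.410 = 0.8369 mg/L.
Half-life 11 h → k = ln 2 / 11 = 0.06301 h⁻¹ = 1.512 d⁻¹.
0.8369·exp(−k·t) = 0.47 → t = ln(0.8369/0.47)/k = 32960 s = 9.156 h.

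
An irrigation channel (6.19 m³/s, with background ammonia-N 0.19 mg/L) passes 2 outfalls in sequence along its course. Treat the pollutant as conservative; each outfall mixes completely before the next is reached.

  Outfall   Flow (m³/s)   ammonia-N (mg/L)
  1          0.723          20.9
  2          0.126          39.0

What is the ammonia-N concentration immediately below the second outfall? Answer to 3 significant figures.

3.01 mg/L

After outfall 1: Q = 6.190 + 0.7230 = 6.913 m³/s; C = (6.190·0.1900 + 0.7230·20.90)/6.913 = 2.356 mg/L.
After outfall 2: Q = 6.913 + 0.1260 = 7.039 m³/s; C = (6.913·2.356 + 0.1260·39.00)/7.039 = 3.012 mg/L.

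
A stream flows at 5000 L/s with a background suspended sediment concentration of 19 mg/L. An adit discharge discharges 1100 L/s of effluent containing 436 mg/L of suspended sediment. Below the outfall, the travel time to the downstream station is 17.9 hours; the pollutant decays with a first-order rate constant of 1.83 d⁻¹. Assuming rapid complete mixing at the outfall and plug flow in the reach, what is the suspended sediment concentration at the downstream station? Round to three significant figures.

24.1 mg/L

Mixed concentration C = ΣQC/ΣQ = (5000·19.00 + 1100·436.0) / 6100 = 574600/6100 = 94.20 mg/L.
Decay over the reach: 94.20·exp(−kt) = 94.20·0.2554 = 24.06 mg/L.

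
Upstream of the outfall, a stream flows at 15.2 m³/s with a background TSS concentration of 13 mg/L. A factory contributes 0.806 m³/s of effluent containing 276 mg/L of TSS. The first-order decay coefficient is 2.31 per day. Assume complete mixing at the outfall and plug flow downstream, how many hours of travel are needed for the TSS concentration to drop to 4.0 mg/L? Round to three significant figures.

19.5 h

After mixing, C = (15.20·13.00 + 0.8060·276.0) / 16.01 = 420.1/16.01 = 26.24 mg/L.
26.24·exp(−k·t) = 4.0 → t = ln(26.24/4.0)/k = 70360 s = 19.54 h.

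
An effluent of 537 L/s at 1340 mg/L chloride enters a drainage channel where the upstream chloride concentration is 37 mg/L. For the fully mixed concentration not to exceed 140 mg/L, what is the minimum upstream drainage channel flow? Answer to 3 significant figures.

Set C_mix = 140: (Q·37.00 + 537.0·1340) / (Q + 537.0) = 140
→ Q = 537.0·(1340 − 140)/(140 − 37.00) = 6256 L/s.

6260 L/s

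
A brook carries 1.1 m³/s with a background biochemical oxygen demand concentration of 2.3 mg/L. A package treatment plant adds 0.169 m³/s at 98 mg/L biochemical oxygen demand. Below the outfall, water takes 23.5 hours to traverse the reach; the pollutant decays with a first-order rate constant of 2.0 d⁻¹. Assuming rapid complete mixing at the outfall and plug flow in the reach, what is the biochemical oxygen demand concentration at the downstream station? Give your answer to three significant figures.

2.12 mg/L

Flow-weighted average: C = (1.100·2.300 + 0.1690·98.00) / 1.269 = 19.09/1.269 = 15.04 mg/L.
Decay over the reach: 15.04·exp(−kt) = 15.04·0.1411 = 2.123 mg/L.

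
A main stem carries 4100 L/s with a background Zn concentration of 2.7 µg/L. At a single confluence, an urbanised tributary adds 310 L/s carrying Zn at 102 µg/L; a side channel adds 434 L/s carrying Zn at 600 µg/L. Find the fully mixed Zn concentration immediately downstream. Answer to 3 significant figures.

62.6 µg/L

Mixed concentration C = ΣQC/ΣQ = (4100·2.700 + 310.0·102.0 + 434.0·600.0) / 4844 = 303100/4844 = 62.57 µg/L.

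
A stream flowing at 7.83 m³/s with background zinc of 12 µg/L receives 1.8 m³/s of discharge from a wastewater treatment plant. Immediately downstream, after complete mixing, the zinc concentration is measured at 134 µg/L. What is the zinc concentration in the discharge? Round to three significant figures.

665 µg/L

Mass balance: 7.830·12.00 + 1.800·Cₑ = 9.630·134.0
→ Cₑ = (9.630·134.0 − 7.830·12.00) / 1.800 = 664.7 µg/L.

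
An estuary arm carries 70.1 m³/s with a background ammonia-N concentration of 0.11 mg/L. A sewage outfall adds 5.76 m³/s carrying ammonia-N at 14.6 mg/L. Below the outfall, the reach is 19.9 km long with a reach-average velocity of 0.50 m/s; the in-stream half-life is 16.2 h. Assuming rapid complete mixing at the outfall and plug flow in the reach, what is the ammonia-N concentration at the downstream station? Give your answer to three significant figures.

Mass balance: C = (70.10·0.1100 + 5.760·14.60) / 75.86 = 91.81/75.86 = 1.210 mg/L.
Travel time t = 19.9·1000 / 0.50 = 39800 s = 11.06 h.
Half-life 16.2 h → k = ln 2 / 16.2 = 0.04279 h⁻¹ = 1.027 d⁻¹.
Decay over the reach: 1.210·exp(−kt) = 1.210·0.6231 = 0.7541 mg/L.

0.754 mg/L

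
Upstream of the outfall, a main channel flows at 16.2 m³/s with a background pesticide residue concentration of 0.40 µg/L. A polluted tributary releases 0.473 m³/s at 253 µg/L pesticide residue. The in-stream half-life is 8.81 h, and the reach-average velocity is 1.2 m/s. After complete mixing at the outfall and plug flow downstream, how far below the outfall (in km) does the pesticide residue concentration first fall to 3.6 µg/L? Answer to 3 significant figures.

Mixed concentration C = ΣQC/ΣQ = (16.20·0.4000 + 0.4730·253.0) / 16.67 = 126.1/16.67 = 7.566 µg/L.
Half-life 8.81 h → k = ln 2 / 8.81 = 0.07868 h⁻¹ = 1.888 d⁻¹.
Set 7.566·exp(−k·t) = 3.6 → t = ln(7.566/3.6)/k = 33990 s = 9.440 h.
Distance = v·t = 1.2·33990 = 40780 m = 40.78 km.

40.8 km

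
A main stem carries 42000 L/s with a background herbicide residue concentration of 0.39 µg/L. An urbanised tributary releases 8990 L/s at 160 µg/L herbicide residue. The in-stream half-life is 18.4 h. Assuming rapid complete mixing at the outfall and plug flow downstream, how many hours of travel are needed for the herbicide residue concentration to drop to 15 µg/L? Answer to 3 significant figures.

After mixing, C = (42000·0.3900 + 8990·160.0) / 50990 = 1455000/50990 = 28.53 µg/L.
Half-life 18.4 h → k = ln 2 / 18.4 = 0.03767 h⁻¹ = 0.9041 d⁻¹.
28.53·exp(−k·t) = 15 → t = ln(28.53/15)/k = 61440 s = 17.07 h.

17.1 h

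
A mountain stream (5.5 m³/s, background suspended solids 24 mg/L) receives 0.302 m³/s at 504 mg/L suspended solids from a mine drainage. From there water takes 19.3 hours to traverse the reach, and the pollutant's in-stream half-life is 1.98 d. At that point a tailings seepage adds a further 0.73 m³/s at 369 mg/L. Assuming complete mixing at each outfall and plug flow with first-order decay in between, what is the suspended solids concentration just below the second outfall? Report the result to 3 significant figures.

Mixed concentration C = ΣQC/ΣQ = (5.500·24.00 + 0.3020·504.0) / 5.802 = 284.2/5.802 = 48.98 mg/L; combined flow 5.802 m³/s.
Half-life 1.98 d → k = ln 2 / 1.98 = 0.3501 d⁻¹.
First-order decay: C = 48.98·exp(−k·t) = 48.98·0.7546 = 36.97 mg/L.
Second outfall: C = (5.802·36.97 + 0.7300·369.0)/6.532 = 74.07 mg/L.

74.1 mg/L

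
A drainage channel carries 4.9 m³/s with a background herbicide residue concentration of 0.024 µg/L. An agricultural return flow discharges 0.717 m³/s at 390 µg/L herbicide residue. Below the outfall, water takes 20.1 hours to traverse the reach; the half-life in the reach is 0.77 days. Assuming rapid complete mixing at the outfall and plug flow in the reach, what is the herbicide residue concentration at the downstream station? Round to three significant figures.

Mixed concentration C = ΣQC/ΣQ = (4.900·0.02400 + 0.7170·390.0) / 5.617 = 279.7/5.617 = 49.80 µg/L.
Half-life 0.77 d → k = ln 2 / 0.77 = 0.9002 d⁻¹.
Decay over the reach: 49.80·exp(−kt) = 49.80·0.4705 = 23.43 µg/L.

23.4 µg/L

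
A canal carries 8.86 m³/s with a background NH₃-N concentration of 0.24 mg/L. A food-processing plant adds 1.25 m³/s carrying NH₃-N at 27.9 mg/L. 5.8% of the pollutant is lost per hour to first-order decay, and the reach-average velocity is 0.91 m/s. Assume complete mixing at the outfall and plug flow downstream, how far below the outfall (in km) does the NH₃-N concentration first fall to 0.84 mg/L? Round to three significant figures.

Flow-weighted average: C = (8.860·0.2400 + 1.250·27.90) / 10.11 = 37.00/10.11 = 3.660 mg/L.
5.8%/h lost → k = −ln(1 − 0.058) = 0.05975 h⁻¹.
Set 3.660·exp(−k·t) = 0.84 → t = ln(3.660/0.84)/k = 88680 s = 24.63 h.
Distance = v·t = 0.91·88680 = 80700 m = 80.70 km.

80.7 km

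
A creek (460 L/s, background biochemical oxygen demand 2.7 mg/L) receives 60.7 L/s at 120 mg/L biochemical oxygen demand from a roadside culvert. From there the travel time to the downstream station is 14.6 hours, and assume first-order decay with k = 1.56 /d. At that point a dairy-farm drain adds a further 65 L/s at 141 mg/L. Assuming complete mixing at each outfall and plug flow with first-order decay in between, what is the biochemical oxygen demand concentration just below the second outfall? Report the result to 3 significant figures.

Flow-weighted average: C = (460.0·2.700 + 60.70·120.0) / 520.7 = 8526/520.7 = 16.37 mg/L; combined flow 520.7 L/s.
After decay, C = 16.37 × e^(−kt) = 16.37 × 0.3871 = 6.339 mg/L.
Second outfall: C = (520.7·6.339 + 65.00·141.0)/585.7 = 21.28 mg/L.

21.3 mg/L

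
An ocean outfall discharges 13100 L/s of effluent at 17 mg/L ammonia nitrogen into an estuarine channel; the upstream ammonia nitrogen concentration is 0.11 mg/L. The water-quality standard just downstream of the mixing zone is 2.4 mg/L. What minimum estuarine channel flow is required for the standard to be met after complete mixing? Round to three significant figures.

Set C_mix = 2.4: (Q·0.1100 + 13100·17.00) / (Q + 13100) = 2.4
→ Q = 13100·(17.00 − 2.4)/(2.4 − 0.1100) = 83520 L/s.

83500 L/s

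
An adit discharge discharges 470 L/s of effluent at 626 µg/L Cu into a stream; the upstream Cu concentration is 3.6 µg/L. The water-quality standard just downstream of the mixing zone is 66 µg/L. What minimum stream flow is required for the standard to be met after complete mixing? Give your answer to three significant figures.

4220 L/s

Set C_mix = 66: (Q·3.600 + 470.0·626.0) / (Q + 470.0) = 66
→ Q = 470.0·(626.0 − 66)/(66 − 3.600) = 4218 L/s.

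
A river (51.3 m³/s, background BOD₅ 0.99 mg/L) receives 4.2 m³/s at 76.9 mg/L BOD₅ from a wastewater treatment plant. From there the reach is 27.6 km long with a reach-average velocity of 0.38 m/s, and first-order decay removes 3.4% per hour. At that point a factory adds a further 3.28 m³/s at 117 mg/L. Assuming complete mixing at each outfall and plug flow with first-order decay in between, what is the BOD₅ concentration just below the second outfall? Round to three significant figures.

Mass balance: C = (51.30·0.9900 + 4.200·76.90) / 55.50 = 373.8/55.50 = 6.735 mg/L; combined flow 55.50 m³/s.
Travel time t = 27.6·1000 / 0.38 = 72630 s = 20.18 h.
3.4%/h lost → k = −ln(1 − 0.034) = 0.03459 h⁻¹.
First-order decay: C = 6.735·exp(−k·t) = 6.735·0.4976 = 3.351 mg/L.
Second outfall: C = (55.50·3.351 + 3.280·117.0)/58.78 = 9.693 mg/L.

9.69 mg/L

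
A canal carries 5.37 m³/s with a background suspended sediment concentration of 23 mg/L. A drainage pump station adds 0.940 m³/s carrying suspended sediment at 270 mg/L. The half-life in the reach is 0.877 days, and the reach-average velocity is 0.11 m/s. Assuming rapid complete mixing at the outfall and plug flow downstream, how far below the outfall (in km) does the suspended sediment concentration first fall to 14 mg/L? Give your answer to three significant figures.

Mass balance: C = (5.370·23.00 + 0.9400·270.0) / 6.310 = 377.3/6.310 = 59.80 mg/L.
Half-life 0.877 d → k = ln 2 / 0.877 = 0.7904 d⁻¹.
Set 59.80·exp(−k·t) = 14 → t = ln(59.80/14)/k = 158700 s = 44.09 h.
Distance = v·t = 0.11·158700 = 17460 m = 17.46 km.

17.5 km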